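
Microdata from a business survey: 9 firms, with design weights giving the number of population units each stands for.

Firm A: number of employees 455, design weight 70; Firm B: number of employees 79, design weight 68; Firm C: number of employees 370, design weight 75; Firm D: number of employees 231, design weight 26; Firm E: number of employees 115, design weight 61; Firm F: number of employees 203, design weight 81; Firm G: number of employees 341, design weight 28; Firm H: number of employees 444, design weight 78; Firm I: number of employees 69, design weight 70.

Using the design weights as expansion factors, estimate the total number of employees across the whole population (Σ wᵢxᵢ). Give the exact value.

Weighted total = 455×70 + 79×68 + 370×75 + 231×26 + 115×61 + 203×81 + 341×28 + 444×78 + 69×70
  = 143446

143446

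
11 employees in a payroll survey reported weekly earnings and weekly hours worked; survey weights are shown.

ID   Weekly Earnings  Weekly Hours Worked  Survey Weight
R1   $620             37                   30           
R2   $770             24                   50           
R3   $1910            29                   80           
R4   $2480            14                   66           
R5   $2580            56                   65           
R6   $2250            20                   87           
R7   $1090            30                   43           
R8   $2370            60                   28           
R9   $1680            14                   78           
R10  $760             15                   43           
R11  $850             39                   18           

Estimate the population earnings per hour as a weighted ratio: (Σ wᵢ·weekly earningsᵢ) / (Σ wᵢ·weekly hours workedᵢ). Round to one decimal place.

63.0

Σ wᵢ·y = 620×30 + 770×50 + 1910×80 + 2480×66 + 2580×65 + 2250×87 + 1090×43 + 2370×28 + 1680×78 + 760×43 + 850×18
  = 18600 + 38500 + 152800 + 163680 + 167700 + 195750 + 46870 + 66360 + 131040 + 32680 + 15300 = 1029280
Σ wᵢ·x = 37×30 + 24×50 + 29×80 + 14×66 + 56×65 + 20×87 + 30×43 + 60×28 + 14×78 + 15×43 + 39×18
  = 1110 + 1200 + 2320 + 924 + 3640 + 1740 + 1290 + 1680 + 1092 + 645 + 702 = 16343
Ratio = 1029280 / 16343 = 62.979869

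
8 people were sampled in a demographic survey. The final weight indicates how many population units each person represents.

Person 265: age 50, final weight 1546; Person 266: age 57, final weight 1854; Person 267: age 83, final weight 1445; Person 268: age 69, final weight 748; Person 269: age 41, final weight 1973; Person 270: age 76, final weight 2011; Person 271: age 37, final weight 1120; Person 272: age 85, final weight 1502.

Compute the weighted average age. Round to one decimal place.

62.1

Weighted sum = 50×1546 + 57×1854 + 83×1445 + 69×748 + 41×1973 + 76×2011 + 37×1120 + 85×1502
  = 77300 + 105678 + 119935 + 51612 + 80893 + 152836 + 41440 + 127670 = 757364
Sum of weights = 1546 + 1854 + 1445 + 748 + 1973 + 2011 + 1120 + 1502 = 12199
Weighted mean = 757364 / 12199 = 62.084105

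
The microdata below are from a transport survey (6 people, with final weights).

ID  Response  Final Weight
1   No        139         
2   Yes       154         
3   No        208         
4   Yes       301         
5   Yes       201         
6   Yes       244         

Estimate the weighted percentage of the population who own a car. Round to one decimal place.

72.2

Sum of weights for 'Yes' = 154 + 301 + 201 + 244 = 900
Total weight = 139 + 154 + 208 + 301 + 201 + 244 = 1247
Weighted proportion = 900 / 1247 = 0.72173216 → 72.173216%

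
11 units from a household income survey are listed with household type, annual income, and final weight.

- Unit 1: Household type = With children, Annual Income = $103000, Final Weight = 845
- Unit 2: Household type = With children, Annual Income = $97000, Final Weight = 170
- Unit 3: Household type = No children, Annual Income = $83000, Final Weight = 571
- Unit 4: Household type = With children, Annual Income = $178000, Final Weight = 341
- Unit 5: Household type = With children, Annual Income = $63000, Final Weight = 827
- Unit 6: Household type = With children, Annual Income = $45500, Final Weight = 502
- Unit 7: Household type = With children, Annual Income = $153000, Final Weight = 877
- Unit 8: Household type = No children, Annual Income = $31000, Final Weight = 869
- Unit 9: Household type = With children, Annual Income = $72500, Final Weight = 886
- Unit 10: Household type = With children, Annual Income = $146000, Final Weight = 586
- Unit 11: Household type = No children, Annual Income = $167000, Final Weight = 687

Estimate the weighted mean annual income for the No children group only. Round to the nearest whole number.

No children rows: 3, 8, 11
Weighted sum = 83000×571 + 31000×869 + 167000×687
  = 47393000 + 26939000 + 114729000 = 189061000
Sum of weights = 571 + 869 + 687 = 2127
Weighted mean = 189061000 / 2127 = 88886.225

88886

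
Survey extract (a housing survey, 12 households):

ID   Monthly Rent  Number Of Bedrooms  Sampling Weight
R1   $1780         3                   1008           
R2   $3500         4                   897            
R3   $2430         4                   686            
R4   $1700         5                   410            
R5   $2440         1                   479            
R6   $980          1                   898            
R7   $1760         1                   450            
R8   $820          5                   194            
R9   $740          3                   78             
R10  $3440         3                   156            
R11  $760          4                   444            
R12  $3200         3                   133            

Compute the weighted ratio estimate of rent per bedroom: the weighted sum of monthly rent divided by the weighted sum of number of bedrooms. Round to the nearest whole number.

682

Σ wᵢ·y = 1780×1008 + 3500×897 + 2430×686 + 1700×410 + 2440×479 + 980×898 + 1760×450 + 820×194 + 740×78 + 3440×156 + 760×444 + 3200×133
  = 1794240 + 3139500 + 1666980 + 697000 + 1168760 + 880040 + 792000 + 159080 + 57720 + 536640 + 337440 + 425600 = 11655000
Σ wᵢ·x = 3×1008 + 4×897 + 4×686 + 5×410 + 1×479 + 1×898 + 1×450 + 5×194 + 3×78 + 3×156 + 4×444 + 3×133
  = 3024 + 3588 + 2744 + 2050 + 479 + 898 + 450 + 970 + 234 + 468 + 1776 + 399 = 17080
Ratio = 11655000 / 17080 = 682.37705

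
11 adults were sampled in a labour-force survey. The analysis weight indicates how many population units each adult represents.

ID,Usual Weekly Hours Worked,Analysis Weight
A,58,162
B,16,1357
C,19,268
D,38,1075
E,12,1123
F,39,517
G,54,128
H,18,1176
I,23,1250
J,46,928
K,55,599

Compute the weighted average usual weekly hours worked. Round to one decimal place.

28.3

Weighted sum = 243152
Sum of weights = 162 + 1357 + 268 + 1075 + 1123 + 517 + 128 + 1176 + 1250 + 928 + 599 = 8583
Weighted mean = 243152 / 8583 = 28.329489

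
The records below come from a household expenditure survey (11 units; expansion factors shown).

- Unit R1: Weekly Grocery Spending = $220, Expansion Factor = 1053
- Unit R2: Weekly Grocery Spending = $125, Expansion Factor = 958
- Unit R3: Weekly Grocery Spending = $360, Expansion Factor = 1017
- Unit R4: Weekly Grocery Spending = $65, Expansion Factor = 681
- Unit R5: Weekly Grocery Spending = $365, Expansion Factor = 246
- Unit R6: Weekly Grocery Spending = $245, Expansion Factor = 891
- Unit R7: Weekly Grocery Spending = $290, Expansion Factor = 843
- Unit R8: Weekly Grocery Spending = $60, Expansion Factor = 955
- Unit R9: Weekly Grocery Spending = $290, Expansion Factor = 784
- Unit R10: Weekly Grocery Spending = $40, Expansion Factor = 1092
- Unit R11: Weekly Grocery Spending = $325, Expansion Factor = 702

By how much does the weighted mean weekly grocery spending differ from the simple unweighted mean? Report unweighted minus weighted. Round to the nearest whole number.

14

Unweighted sum = 220 + 125 + 360 + 65 + 365 + 245 + 290 + 60 + 290 + 40 + 325 = 2385
Unweighted mean = 2385 / 11 = 216.81818
Weighted sum = 220×1053 + 125×958 + 360×1017 + 65×681 + 365×246 + 245×891 + 290×843 + 60×955 + 290×784 + 40×1092 + 325×702
  = 231660 + 119750 + 366120 + 44265 + 89790 + 218295 + 244470 + 57300 + 227360 + 43680 + 228150 = 1870840
Sum of weights = 1053 + 958 + 1017 + 681 + 246 + 891 + 843 + 955 + 784 + 1092 + 702 = 9222
Weighted mean = 1870840 / 9222 = 202.86706
Difference (unweighted minus weighted) = 13.951125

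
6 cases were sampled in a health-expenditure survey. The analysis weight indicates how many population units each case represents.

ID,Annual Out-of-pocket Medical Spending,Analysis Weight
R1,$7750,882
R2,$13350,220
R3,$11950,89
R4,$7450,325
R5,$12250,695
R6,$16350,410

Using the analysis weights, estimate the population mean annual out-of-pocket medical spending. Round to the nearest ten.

Weighted sum = 7750×882 + 13350×220 + 11950×89 + 7450×325 + 12250×695 + 16350×410
  = 28474550
Sum of weights = 882 + 220 + 89 + 325 + 695 + 410 = 2621
Weighted mean = 28474550 / 2621 = 10864.002

10860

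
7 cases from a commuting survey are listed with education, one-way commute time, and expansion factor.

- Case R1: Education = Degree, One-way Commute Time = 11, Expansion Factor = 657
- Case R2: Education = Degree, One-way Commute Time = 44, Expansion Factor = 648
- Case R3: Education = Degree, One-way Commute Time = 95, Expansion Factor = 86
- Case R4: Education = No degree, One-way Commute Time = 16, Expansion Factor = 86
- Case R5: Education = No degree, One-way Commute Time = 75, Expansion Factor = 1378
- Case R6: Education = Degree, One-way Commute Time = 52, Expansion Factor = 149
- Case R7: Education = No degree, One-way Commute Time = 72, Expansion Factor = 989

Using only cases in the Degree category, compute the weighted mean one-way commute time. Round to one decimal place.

Degree rows: R1, R2, R3, R6
Weighted sum = 11×657 + 44×648 + 95×86 + 52×149
  = 51657
Sum of weights = 657 + 648 + 86 + 149 = 1540
Weighted mean = 51657 / 1540 = 33.543506

33.5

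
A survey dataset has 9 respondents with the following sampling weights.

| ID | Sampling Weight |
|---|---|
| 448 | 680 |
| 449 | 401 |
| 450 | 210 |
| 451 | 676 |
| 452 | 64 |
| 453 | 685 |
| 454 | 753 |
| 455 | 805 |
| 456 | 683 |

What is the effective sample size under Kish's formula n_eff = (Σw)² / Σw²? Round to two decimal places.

Σ wᵢ = 4957
Σ wᵢ² = 462400 + 160801 + 44100 + 456976 + 4096 + 469225 + 567009 + 648025 + 466489 = 3279121
n_eff = 4957² / 3279121 = 24571849 / 3279121 = 7.4934255

7.49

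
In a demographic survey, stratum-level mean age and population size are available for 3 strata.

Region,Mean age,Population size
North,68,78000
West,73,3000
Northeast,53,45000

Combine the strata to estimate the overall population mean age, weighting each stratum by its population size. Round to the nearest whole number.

63

Σ Nₕ·x̄ₕ = 68×78000 + 73×3000 + 53×45000
  = 5304000 + 219000 + 2385000 = 7908000
Σ Nₕ = 78000 + 3000 + 45000 = 126000
Overall mean = 7908000 / 126000 = 62.761905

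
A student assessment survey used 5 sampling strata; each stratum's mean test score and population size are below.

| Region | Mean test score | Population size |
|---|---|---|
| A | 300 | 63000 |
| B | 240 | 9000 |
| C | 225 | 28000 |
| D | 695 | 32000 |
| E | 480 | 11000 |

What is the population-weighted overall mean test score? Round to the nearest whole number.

Σ Nₕ·x̄ₕ = 300×63000 + 240×9000 + 225×28000 + 695×32000 + 480×11000
  = 54880000
Σ Nₕ = 143000
Overall mean = 54880000 / 143000 = 383.77622

384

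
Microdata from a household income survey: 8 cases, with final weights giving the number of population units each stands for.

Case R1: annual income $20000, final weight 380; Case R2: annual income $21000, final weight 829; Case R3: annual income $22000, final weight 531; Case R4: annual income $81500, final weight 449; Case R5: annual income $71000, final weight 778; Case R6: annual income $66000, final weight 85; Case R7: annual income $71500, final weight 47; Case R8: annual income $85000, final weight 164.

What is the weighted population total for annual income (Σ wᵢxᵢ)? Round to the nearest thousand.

151433000

Weighted total = 20000×380 + 21000×829 + 22000×531 + 81500×449 + 71000×778 + 66000×85 + 71500×47 + 85000×164
  = 7600000 + 17409000 + 11682000 + 36593500 + 55238000 + 5610000 + 3360500 + 13940000 = 151433000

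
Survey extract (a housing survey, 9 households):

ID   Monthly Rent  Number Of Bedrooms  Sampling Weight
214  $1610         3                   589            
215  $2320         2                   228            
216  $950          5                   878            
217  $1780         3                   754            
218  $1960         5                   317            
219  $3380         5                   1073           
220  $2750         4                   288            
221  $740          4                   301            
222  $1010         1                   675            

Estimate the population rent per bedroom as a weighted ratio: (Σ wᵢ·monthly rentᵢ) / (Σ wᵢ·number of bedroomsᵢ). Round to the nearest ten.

510

Σ wᵢ·y = 9598020
Σ wᵢ·x = 3×589 + 2×228 + 5×878 + 3×754 + 5×317 + 5×1073 + 4×288 + 4×301 + 1×675
  = 1767 + 456 + 4390 + 2262 + 1585 + 5365 + 1152 + 1204 + 675 = 18856
Ratio = 9598020 / 18856 = 509.01676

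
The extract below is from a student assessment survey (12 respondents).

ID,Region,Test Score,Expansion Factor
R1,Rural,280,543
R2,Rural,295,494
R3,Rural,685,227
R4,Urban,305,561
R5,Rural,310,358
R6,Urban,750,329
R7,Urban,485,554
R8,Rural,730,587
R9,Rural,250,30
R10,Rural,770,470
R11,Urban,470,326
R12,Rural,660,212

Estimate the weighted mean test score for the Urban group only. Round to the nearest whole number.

474

Urban rows: R4, R6, R7, R11
Weighted sum = 305×561 + 750×329 + 485×554 + 470×326
  = 839765
Sum of weights = 561 + 329 + 554 + 326 = 1770
Weighted mean = 839765 / 1770 = 474.4435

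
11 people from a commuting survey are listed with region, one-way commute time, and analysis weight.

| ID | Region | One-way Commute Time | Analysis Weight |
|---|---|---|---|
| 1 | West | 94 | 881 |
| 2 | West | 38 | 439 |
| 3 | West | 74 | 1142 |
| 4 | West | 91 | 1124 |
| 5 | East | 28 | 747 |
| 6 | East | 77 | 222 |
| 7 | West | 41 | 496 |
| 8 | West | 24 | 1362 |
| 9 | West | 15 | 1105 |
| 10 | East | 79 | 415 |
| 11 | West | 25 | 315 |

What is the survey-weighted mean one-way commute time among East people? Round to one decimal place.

51.2

East rows: 5, 6, 10
Weighted sum = 28×747 + 77×222 + 79×415
  = 20916 + 17094 + 32785 = 70795
Sum of weights = 747 + 222 + 415 = 1384
Weighted mean = 70795 / 1384 = 51.152457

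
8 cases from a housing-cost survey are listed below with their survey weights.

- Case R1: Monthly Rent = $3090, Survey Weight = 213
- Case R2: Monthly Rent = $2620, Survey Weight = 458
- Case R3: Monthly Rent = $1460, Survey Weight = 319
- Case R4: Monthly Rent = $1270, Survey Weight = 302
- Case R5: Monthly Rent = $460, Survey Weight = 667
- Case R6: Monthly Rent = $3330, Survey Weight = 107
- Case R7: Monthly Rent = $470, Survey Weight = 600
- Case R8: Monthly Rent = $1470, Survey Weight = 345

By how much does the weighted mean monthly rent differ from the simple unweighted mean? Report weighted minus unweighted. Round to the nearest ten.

-390

Unweighted sum = 3090 + 2620 + 1460 + 1270 + 460 + 3330 + 470 + 1470 = 14170
Unweighted mean = 14170 / 8 = 1771.25
Weighted sum = 3090×213 + 2620×458 + 1460×319 + 1270×302 + 460×667 + 3330×107 + 470×600 + 1470×345
  = 658170 + 1199960 + 465740 + 383540 + 306820 + 356310 + 282000 + 507150 = 4159690
Sum of weights = 213 + 458 + 319 + 302 + 667 + 107 + 600 + 345 = 3011
Weighted mean = 4159690 / 3011 = 1381.4978
Difference (weighted minus unweighted) = -389.75216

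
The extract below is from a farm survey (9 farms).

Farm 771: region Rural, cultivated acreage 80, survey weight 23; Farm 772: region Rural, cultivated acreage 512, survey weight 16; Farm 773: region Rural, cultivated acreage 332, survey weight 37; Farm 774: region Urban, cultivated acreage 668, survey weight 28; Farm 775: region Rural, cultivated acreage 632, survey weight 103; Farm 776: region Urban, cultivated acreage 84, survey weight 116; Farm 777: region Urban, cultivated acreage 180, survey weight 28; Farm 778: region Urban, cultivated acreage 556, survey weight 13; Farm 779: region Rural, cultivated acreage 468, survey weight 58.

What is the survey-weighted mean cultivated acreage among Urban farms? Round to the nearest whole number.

220

Urban rows: 774, 776, 777, 778
Weighted sum = 668×28 + 84×116 + 180×28 + 556×13
  = 40716
Sum of weights = 28 + 116 + 28 + 13 = 185
Weighted mean = 40716 / 185 = 220.08649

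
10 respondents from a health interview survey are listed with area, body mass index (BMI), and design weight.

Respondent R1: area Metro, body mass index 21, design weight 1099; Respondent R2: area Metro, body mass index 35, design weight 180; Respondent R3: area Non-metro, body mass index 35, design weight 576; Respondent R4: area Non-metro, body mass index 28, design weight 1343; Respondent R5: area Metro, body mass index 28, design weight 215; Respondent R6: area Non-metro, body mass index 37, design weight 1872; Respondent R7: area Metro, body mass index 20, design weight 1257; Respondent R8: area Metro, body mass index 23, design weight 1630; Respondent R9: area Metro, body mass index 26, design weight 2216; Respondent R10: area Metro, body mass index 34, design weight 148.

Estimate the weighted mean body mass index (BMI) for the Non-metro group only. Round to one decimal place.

Non-metro rows: R3, R4, R6
Weighted sum = 35×576 + 28×1343 + 37×1872
  = 20160 + 37604 + 69264 = 127028
Sum of weights = 576 + 1343 + 1872 = 3791
Weighted mean = 127028 / 3791 = 33.507782

33.5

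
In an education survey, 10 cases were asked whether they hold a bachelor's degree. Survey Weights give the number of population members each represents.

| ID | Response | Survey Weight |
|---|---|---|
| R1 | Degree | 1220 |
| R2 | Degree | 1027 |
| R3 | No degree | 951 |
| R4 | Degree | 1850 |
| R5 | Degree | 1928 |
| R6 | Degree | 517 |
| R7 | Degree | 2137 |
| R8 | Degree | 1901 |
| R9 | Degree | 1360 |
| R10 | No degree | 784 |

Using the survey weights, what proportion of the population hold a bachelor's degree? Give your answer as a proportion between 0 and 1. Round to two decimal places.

0.87

Sum of weights for 'Degree' = 1220 + 1027 + 1850 + 1928 + 517 + 2137 + 1901 + 1360 = 11940
Total weight = 13675
Weighted proportion = 11940 / 13675 = 0.87312614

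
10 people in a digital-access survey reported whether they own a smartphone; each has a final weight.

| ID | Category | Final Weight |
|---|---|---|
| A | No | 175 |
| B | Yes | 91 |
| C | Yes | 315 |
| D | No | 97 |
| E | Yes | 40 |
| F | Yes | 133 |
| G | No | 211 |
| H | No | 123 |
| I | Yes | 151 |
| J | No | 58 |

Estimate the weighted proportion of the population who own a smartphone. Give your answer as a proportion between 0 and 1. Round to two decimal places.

0.52

Sum of weights for 'Yes' = 91 + 315 + 40 + 133 + 151 = 730
Total weight = 175 + 91 + 315 + 97 + 40 + 133 + 211 + 123 + 151 + 58 = 1394
Weighted proportion = 730 / 1394 = 0.52367288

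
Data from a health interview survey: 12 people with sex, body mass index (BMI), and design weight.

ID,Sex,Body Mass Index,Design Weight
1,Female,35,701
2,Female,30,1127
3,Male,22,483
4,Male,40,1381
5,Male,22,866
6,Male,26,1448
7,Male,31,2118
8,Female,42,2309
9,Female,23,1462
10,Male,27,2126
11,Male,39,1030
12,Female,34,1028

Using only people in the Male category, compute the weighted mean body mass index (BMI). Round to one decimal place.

Male rows: 3, 4, 5, 6, 7, 10, 11
Weighted sum = 22×483 + 40×1381 + 22×866 + 26×1448 + 31×2118 + 27×2126 + 39×1030
  = 10626 + 55240 + 19052 + 37648 + 65658 + 57402 + 40170 = 285796
Sum of weights = 483 + 1381 + 866 + 1448 + 2118 + 2126 + 1030 = 9452
Weighted mean = 285796 / 9452 = 30.236564

30.2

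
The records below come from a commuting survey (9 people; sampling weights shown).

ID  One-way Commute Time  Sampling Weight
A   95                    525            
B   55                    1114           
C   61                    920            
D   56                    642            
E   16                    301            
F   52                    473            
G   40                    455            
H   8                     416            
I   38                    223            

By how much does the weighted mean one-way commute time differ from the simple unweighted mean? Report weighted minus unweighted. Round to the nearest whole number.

Unweighted sum = 95 + 55 + 61 + 56 + 16 + 52 + 40 + 8 + 38 = 421
Unweighted mean = 421 / 9 = 46.777778
Weighted sum = 95×525 + 55×1114 + 61×920 + 56×642 + 16×301 + 52×473 + 40×455 + 8×416 + 38×223
  = 49875 + 61270 + 56120 + 35952 + 4816 + 24596 + 18200 + 3328 + 8474 = 262631
Sum of weights = 525 + 1114 + 920 + 642 + 301 + 473 + 455 + 416 + 223 = 5069
Weighted mean = 262631 / 5069 = 51.811205
Difference (weighted minus unweighted) = 5.0334276

5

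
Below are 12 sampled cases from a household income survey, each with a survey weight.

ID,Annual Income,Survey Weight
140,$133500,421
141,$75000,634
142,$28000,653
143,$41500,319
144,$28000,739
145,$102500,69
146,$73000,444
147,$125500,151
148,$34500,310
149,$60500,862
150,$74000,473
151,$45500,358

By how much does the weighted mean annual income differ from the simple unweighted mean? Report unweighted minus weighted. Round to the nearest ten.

Unweighted sum = 133500 + 75000 + 28000 + 41500 + 28000 + 102500 + 73000 + 125500 + 34500 + 60500 + 74000 + 45500 = 821500
Unweighted mean = 821500 / 12 = 68458.333
Weighted sum = 133500×421 + 75000×634 + 28000×653 + 41500×319 + 28000×739 + 102500×69 + 73000×444 + 125500×151 + 34500×310 + 60500×862 + 74000×473 + 45500×358
  = 56203500 + 47550000 + 18284000 + 13238500 + 20692000 + 7072500 + 32412000 + 18950500 + 10695000 + 52151000 + 35002000 + 16289000 = 328540000
Sum of weights = 5433
Weighted mean = 328540000 / 5433 = 60471.195
Difference (unweighted minus weighted) = 7987.1388

7990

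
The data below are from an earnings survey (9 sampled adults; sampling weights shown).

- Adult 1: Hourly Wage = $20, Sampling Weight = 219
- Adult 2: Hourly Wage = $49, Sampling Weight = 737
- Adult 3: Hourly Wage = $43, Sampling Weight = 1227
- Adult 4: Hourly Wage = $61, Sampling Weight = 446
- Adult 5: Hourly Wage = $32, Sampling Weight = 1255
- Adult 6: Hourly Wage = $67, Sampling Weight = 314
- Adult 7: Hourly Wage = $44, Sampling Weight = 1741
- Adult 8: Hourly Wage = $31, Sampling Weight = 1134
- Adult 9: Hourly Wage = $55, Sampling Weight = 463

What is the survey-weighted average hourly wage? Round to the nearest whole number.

42

Weighted sum = 20×219 + 49×737 + 43×1227 + 61×446 + 32×1255 + 67×314 + 44×1741 + 31×1134 + 55×463
  = 4380 + 36113 + 52761 + 27206 + 40160 + 21038 + 76604 + 35154 + 25465 = 318881
Sum of weights = 219 + 737 + 1227 + 446 + 1255 + 314 + 1741 + 1134 + 463 = 7536
Weighted mean = 318881 / 7536 = 42.314358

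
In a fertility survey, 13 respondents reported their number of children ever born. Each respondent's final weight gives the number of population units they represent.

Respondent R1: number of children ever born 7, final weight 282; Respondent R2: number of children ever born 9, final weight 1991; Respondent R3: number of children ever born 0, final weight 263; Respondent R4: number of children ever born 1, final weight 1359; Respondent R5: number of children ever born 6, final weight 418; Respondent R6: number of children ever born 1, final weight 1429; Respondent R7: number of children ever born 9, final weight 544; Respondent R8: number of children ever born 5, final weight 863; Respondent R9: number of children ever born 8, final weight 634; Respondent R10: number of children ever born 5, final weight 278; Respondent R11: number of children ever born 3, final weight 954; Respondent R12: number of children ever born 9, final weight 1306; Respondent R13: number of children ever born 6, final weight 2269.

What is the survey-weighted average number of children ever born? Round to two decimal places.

Weighted sum = 69092
Sum of weights = 12590
Weighted mean = 69092 / 12590 = 5.4878475

5.49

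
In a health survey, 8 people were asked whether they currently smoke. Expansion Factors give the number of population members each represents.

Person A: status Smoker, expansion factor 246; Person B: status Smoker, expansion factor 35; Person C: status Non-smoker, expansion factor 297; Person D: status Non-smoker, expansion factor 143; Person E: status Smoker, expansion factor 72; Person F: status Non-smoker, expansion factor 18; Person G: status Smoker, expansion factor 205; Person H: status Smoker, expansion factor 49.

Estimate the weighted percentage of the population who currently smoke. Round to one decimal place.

57.0

Sum of weights for 'Smoker' = 246 + 35 + 72 + 205 + 49 = 607
Total weight = 246 + 35 + 297 + 143 + 72 + 18 + 205 + 49 = 1065
Weighted proportion = 607 / 1065 = 0.56995305 → 56.995305%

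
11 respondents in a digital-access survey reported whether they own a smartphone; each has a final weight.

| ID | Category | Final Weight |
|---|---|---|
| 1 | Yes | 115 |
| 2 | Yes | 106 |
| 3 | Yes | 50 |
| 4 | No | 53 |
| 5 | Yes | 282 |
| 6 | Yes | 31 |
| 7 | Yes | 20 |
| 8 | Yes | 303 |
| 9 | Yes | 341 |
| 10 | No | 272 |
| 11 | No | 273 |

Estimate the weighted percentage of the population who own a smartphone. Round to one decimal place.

67.6

Sum of weights for 'Yes' = 115 + 106 + 50 + 282 + 31 + 20 + 303 + 341 = 1248
Total weight = 1846
Weighted proportion = 1248 / 1846 = 0.67605634 → 67.605634%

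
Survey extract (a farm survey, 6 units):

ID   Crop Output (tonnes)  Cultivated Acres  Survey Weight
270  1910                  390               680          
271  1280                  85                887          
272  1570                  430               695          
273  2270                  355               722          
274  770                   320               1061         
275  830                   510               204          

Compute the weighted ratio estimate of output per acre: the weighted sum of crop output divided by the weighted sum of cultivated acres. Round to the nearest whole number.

5

Σ wᵢ·y = 1910×680 + 1280×887 + 1570×695 + 2270×722 + 770×1061 + 830×204
  = 1298800 + 1135360 + 1091150 + 1638940 + 816970 + 169320 = 6150540
Σ wᵢ·x = 390×680 + 85×887 + 430×695 + 355×722 + 320×1061 + 510×204
  = 1339315
Ratio = 6150540 / 1339315 = 4.5923028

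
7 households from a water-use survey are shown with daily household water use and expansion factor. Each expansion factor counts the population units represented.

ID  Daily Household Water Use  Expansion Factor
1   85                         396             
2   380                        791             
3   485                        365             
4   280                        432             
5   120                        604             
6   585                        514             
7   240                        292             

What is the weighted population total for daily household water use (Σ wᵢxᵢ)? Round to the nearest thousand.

Weighted total = 1075475

1075000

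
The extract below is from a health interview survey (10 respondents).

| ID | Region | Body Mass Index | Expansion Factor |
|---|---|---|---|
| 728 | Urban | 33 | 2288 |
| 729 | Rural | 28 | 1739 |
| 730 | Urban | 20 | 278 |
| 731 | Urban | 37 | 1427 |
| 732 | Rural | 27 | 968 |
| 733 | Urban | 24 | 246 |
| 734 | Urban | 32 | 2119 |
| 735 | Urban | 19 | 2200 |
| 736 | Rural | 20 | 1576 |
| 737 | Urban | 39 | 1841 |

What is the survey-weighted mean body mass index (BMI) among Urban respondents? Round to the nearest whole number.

Urban rows: 728, 730, 731, 733, 734, 735, 737
Weighted sum = 33×2288 + 20×278 + 37×1427 + 24×246 + 32×2119 + 19×2200 + 39×1841
  = 321174
Sum of weights = 2288 + 278 + 1427 + 246 + 2119 + 2200 + 1841 = 10399
Weighted mean = 321174 / 10399 = 30.885085

31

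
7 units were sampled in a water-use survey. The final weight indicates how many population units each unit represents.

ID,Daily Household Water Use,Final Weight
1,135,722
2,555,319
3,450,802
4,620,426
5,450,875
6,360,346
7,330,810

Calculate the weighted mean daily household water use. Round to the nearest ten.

390

Weighted sum = 135×722 + 555×319 + 450×802 + 620×426 + 450×875 + 360×346 + 330×810
  = 97470 + 177045 + 360900 + 264120 + 393750 + 124560 + 267300 = 1685145
Sum of weights = 4300
Weighted mean = 1685145 / 4300 = 391.89419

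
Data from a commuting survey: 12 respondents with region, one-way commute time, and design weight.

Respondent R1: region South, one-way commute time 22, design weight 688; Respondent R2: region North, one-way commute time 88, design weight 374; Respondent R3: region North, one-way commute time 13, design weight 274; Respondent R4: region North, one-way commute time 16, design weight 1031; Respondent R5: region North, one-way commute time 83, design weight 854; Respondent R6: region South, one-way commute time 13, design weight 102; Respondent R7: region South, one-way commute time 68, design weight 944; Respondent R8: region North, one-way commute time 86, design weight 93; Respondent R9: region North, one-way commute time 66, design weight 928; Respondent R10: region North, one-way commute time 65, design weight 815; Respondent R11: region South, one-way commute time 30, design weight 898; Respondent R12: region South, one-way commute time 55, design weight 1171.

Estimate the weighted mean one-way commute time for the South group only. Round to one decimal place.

South rows: R1, R6, R7, R11, R12
Weighted sum = 22×688 + 13×102 + 68×944 + 30×898 + 55×1171
  = 15136 + 1326 + 64192 + 26940 + 64405 = 171999
Sum of weights = 3803
Weighted mean = 171999 / 3803 = 45.227189

45.2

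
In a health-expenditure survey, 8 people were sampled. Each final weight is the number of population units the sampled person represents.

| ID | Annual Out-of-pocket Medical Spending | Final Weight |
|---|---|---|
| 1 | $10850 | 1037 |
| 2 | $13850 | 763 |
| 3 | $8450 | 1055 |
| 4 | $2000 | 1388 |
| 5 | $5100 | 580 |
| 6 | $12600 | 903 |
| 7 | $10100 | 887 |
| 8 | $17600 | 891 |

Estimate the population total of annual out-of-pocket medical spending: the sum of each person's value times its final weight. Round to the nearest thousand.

72486000

Weighted total = 10850×1037 + 13850×763 + 8450×1055 + 2000×1388 + 5100×580 + 12600×903 + 10100×887 + 17600×891
  = 11251450 + 10567550 + 8914750 + 2776000 + 2958000 + 11377800 + 8958700 + 15681600 = 72485850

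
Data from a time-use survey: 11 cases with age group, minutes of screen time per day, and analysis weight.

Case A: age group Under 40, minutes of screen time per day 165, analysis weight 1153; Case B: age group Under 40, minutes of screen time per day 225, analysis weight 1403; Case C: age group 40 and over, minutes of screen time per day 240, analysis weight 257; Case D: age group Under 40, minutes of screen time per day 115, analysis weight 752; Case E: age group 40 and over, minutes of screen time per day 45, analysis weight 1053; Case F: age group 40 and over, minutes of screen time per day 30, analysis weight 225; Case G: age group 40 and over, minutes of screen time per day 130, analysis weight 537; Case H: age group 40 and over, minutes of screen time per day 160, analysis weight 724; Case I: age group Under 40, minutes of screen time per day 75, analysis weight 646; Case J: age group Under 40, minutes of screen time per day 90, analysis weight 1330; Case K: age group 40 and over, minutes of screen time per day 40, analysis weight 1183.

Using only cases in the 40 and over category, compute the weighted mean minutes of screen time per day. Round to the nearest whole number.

88

40 and over rows: C, E, F, G, H, K
Weighted sum = 240×257 + 45×1053 + 30×225 + 130×537 + 160×724 + 40×1183
  = 61680 + 47385 + 6750 + 69810 + 115840 + 47320 = 348785
Sum of weights = 3979
Weighted mean = 348785 / 3979 = 87.656446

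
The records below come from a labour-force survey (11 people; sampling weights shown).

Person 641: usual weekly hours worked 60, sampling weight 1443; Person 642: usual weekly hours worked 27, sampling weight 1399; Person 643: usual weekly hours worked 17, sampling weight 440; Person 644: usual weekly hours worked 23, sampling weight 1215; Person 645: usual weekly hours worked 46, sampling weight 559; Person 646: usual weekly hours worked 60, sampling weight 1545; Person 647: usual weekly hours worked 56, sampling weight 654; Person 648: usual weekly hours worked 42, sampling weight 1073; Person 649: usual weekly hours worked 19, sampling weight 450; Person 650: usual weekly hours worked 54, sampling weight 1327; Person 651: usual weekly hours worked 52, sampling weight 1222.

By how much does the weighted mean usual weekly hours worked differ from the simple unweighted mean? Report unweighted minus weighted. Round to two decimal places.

-3.01

Unweighted sum = 456
Unweighted mean = 456 / 11 = 41.454545
Weighted sum = 60×1443 + 27×1399 + 17×440 + 23×1215 + 46×559 + 60×1545 + 56×654 + 42×1073 + 19×450 + 54×1327 + 52×1222
  = 86580 + 37773 + 7480 + 27945 + 25714 + 92700 + 36624 + 45066 + 8550 + 71658 + 63544 = 503634
Sum of weights = 1443 + 1399 + 440 + 1215 + 559 + 1545 + 654 + 1073 + 450 + 1327 + 1222 = 11327
Weighted mean = 503634 / 11327 = 44.463141
Difference (unweighted minus weighted) = -3.0085957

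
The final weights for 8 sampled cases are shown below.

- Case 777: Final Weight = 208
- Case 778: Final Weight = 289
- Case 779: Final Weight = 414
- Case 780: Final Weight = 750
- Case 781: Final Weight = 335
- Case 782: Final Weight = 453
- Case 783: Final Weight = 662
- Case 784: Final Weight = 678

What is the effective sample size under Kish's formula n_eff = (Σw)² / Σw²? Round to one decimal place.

6.9

Σ wᵢ = 208 + 289 + 414 + 750 + 335 + 453 + 662 + 678 = 3789
Σ wᵢ² = 43264 + 83521 + 171396 + 562500 + 112225 + 205209 + 438244 + 459684 = 2076043
n_eff = 3789² / 2076043 = 14356521 / 2076043 = 6.9153293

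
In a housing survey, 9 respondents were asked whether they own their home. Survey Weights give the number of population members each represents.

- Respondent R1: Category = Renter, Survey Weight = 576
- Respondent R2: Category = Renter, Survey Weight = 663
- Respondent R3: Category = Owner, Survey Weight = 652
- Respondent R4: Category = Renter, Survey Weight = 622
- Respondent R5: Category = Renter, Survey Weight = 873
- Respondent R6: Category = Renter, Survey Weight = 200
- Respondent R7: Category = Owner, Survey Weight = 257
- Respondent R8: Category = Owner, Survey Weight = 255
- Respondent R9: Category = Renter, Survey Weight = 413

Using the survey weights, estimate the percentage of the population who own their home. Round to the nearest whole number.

Sum of weights for 'Owner' = 652 + 257 + 255 = 1164
Total weight = 4511
Weighted proportion = 1164 / 4511 = 0.25803591 → 25.803591%

26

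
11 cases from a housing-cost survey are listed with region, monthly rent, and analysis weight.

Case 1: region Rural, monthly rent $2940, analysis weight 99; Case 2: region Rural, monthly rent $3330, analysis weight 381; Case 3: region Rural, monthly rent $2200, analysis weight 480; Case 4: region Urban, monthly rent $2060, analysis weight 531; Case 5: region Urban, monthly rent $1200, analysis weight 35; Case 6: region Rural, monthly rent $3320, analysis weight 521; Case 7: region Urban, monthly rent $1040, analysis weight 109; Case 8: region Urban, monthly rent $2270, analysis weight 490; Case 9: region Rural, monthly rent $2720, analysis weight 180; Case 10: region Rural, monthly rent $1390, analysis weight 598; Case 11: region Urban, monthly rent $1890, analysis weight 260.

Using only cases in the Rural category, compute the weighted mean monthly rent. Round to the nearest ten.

2510

Rural rows: 1, 2, 3, 6, 9, 10
Weighted sum = 2940×99 + 3330×381 + 2200×480 + 3320×521 + 2720×180 + 1390×598
  = 291060 + 1268730 + 1056000 + 1729720 + 489600 + 831220 = 5666330
Sum of weights = 99 + 381 + 480 + 521 + 180 + 598 = 2259
Weighted mean = 5666330 / 2259 = 2508.3355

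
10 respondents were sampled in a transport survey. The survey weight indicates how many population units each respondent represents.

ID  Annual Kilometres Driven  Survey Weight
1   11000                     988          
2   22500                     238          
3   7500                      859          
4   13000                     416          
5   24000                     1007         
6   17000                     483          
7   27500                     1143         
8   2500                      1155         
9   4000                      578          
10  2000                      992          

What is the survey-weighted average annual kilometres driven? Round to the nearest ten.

12610

Weighted sum = 99068500
Sum of weights = 988 + 238 + 859 + 416 + 1007 + 483 + 1143 + 1155 + 578 + 992 = 7859
Weighted mean = 99068500 / 7859 = 12605.739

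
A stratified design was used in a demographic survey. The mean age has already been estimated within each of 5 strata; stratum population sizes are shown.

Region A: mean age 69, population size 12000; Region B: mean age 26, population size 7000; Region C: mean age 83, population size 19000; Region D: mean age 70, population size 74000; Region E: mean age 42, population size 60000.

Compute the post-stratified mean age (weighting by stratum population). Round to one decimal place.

59.8

Σ Nₕ·x̄ₕ = 69×12000 + 26×7000 + 83×19000 + 70×74000 + 42×60000
  = 10287000
Σ Nₕ = 12000 + 7000 + 19000 + 74000 + 60000 = 172000
Overall mean = 10287000 / 172000 = 59.80814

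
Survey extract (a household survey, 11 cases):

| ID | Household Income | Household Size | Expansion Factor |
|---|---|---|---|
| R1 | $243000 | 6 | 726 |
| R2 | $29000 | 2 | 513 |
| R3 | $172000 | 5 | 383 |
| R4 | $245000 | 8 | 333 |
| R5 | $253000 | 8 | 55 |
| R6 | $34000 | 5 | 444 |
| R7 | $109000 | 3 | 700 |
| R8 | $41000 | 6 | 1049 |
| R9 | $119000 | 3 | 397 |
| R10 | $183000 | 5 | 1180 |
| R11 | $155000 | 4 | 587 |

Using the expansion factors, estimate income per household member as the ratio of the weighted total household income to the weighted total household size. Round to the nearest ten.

Σ wᵢ·y = 243000×726 + 29000×513 + 172000×383 + 245000×333 + 253000×55 + 34000×444 + 109000×700 + 41000×1049 + 119000×397 + 183000×1180 + 155000×587
  = 841244000
Σ wᵢ·x = 6×726 + 2×513 + 5×383 + 8×333 + 8×55 + 5×444 + 3×700 + 6×1049 + 3×397 + 5×1180 + 4×587
  = 4356 + 1026 + 1915 + 2664 + 440 + 2220 + 2100 + 6294 + 1191 + 5900 + 2348 = 30454
Ratio = 841244000 / 30454 = 27623.432

27620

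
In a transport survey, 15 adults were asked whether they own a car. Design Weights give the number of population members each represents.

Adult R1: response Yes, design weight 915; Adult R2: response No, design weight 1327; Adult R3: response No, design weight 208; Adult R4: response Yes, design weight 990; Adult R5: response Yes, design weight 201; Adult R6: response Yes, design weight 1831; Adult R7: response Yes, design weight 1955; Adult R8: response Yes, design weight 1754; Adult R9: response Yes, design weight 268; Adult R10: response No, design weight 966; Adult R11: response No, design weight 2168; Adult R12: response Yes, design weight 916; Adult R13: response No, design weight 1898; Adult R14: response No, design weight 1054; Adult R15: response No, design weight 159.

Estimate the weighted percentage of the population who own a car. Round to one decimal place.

53.2

Sum of weights for 'Yes' = 915 + 990 + 201 + 1831 + 1955 + 1754 + 268 + 916 = 8830
Total weight = 16610
Weighted proportion = 8830 / 16610 = 0.53160747 → 53.160747%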